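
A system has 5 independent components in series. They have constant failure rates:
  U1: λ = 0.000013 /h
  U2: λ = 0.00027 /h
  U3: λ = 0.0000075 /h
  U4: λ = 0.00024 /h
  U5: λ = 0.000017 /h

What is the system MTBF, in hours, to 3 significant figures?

1830

Series of exponential components: λ_sys = Σ λ_i
λ_sys = 0.000013 + 0.00027 + 0.0000075 + 0.00024 + 0.000017 = 5.4750e-04 /h
MTBF = 1 / λ_sys = 1830 h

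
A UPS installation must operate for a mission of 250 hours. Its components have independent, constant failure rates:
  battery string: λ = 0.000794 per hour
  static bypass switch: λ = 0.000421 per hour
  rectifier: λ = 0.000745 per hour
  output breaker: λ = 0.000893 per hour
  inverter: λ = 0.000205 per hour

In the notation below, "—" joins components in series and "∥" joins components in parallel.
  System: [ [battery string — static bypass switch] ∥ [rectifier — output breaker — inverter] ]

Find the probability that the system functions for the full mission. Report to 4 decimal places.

R(battery string) = exp(−0.000794 × 250) = 0.819960
R(static bypass switch) = exp(−0.000421 × 250) = 0.900099
R(rectifier) = exp(−0.000745 × 250) = 0.830066
R(output breaker) = exp(−0.000893 × 250) = 0.799915
R(inverter) = exp(−0.000205 × 250) = 0.950041
Series (battery string and static bypass switch): 0.819960 × 0.900099 = 0.738045
Series (rectifier, output breaker, and inverter): 0.830066 × 0.799915 × 0.950041 = 0.630810
Parallel ([0.738045] and [0.630810]): 1 − (1 − 0.738045)(1 − 0.630810) = 0.9033

0.9033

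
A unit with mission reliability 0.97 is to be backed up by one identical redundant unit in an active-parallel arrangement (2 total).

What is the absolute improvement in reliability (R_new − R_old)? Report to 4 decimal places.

R_before = 0.97
R_after = 1 − (1 − 0.97)^2 = 0.9991
ΔR = 0.9991 − 0.97 = 0.0291

0.0291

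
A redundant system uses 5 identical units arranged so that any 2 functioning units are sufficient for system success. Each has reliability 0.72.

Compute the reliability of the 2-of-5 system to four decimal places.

R = Σ_{i=2}^{5} C(5,i) p^i (1−p)^{5−i} with p = 0.72
C(5,2)·0.72^2·0.28^3 = 0.113799
C(5,3)·0.72^3·0.28^2 = 0.292626
C(5,4)·0.72^4·0.28^1 = 0.376234
C(5,5)·0.72^5·0.28^0 = 0.193492
Sum = 0.9762

0.9762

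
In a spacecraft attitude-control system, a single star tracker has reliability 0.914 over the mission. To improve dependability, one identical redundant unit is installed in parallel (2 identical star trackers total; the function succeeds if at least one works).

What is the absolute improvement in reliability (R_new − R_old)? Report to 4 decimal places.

R_before = 0.914
R_after = 1 − (1 − 0.914)^2 = 0.9926
ΔR = 0.9926 − 0.914 = 0.0786

0.0786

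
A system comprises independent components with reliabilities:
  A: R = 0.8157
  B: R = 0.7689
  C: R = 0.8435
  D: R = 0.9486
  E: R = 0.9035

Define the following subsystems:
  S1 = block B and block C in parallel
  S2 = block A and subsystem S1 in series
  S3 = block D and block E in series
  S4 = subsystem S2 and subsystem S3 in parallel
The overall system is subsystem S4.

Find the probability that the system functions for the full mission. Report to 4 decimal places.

Parallel (B and C): 1 − (1 − 0.768900)(1 − 0.843500) = 0.963833
Series (A and [0.963833]): 0.815700 × 0.963833 = 0.786199
Series (D and E): 0.948600 × 0.903500 = 0.857060
Parallel ([0.786199] and [0.857060]): 1 − (1 − 0.786199)(1 − 0.857060) = 0.9694

0.9694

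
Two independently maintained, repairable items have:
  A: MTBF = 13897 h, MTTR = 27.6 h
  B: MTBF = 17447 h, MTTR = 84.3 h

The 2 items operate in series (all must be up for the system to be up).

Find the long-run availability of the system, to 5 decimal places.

0.99322

A(A) = MTBF/(MTBF+MTTR) = 13897/(13897+27.6) = 0.998018
A(B) = MTBF/(MTBF+MTTR) = 17447/(17447+84.3) = 0.995191
Series availability: 0.998018 × 0.995191 = 0.99322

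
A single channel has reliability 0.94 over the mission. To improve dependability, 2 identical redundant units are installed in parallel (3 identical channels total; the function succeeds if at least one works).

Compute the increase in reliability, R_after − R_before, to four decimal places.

0.0598

R_before = 0.94
R_after = 1 − (1 − 0.94)^3 = 0.9998
ΔR = 0.9998 − 0.94 = 0.0598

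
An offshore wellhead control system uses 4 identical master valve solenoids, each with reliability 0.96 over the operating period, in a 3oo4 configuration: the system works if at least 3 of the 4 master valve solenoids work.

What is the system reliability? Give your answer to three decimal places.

0.991

R = Σ_{i=3}^{4} C(4,i) p^i (1−p)^{4−i} with p = 0.96
C(4,3)·0.96^3·0.04^1 = 0.14156
C(4,4)·0.96^4·0.04^0 = 0.84935
Sum = 0.991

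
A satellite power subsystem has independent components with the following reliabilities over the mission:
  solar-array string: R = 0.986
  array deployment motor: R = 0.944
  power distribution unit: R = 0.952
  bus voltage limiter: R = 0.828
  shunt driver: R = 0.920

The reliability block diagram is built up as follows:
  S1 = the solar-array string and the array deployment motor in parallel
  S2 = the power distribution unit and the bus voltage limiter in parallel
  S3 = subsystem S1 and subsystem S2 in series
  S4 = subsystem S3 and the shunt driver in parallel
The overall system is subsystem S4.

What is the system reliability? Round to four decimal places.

Parallel (solar-array string and array deployment motor): 1 − (1 − 0.986000)(1 − 0.944000) = 0.999216
Parallel (power distribution unit and bus voltage limiter): 1 − (1 − 0.952000)(1 − 0.828000) = 0.991744
Series ([0.999216] and [0.991744]): 0.999216 × 0.991744 = 0.990966
Parallel ([0.990966] and shunt driver): 1 − (1 − 0.990966)(1 − 0.920000) = 0.9993

0.9993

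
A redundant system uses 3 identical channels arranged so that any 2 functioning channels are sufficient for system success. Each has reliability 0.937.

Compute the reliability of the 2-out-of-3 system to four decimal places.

0.9886

R = Σ_{i=2}^{3} C(3,i) p^i (1−p)^{3−i} with p = 0.937
C(3,2)·0.937^2·0.063^1 = 0.165936
C(3,3)·0.937^3·0.063^0 = 0.822657
Sum = 0.9886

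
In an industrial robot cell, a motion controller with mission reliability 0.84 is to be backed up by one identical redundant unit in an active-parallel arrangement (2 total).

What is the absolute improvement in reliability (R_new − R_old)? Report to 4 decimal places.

0.1344

R_before = 0.84
R_after = 1 − (1 − 0.84)^2 = 0.9744
ΔR = 0.9744 − 0.84 = 0.1344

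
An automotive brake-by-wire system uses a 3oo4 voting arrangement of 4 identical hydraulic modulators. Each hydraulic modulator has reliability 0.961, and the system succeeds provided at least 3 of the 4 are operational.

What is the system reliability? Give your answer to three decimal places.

R = Σ_{i=3}^{4} C(4,i) p^i (1−p)^{4−i} with p = 0.961
C(4,3)·0.961^3·0.039^1 = 0.13845
C(4,4)·0.961^4·0.039^0 = 0.85289
Sum = 0.991

0.991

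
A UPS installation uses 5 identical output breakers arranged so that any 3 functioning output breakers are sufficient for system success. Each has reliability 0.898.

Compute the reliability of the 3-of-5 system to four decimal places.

0.9909

R = Σ_{i=3}^{5} C(5,i) p^i (1−p)^{5−i} with p = 0.898
C(5,3)·0.898^3·0.102^2 = 0.075341
C(5,4)·0.898^4·0.102^1 = 0.331647
C(5,5)·0.898^5·0.102^0 = 0.583958
Sum = 0.9909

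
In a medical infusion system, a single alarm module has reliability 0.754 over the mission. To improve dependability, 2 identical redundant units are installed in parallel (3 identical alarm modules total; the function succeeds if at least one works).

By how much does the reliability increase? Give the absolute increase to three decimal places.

R_before = 0.754
R_after = 1 − (1 − 0.754)^3 = 0.985
ΔR = 0.985 − 0.754 = 0.231

0.231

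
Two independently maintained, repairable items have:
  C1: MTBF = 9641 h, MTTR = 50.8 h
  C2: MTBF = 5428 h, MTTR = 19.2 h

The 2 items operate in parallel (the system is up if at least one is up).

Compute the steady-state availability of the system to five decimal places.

A(C1) = MTBF/(MTBF+MTTR) = 9641/(9641+50.8) = 0.994758
A(C2) = MTBF/(MTBF+MTTR) = 5428/(5428+19.2) = 0.996475
Parallel availability: 1 − (1 − 0.994758)(1 − 0.996475) = 0.99998

0.99998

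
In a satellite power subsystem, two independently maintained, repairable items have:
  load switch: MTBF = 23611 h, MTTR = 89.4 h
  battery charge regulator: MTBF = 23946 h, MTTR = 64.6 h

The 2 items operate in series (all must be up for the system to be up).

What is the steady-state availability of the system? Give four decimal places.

0.9935

A(load switch) = MTBF/(MTBF+MTTR) = 23611/(23611+89.4) = 0.996228
A(battery charge regulator) = MTBF/(MTBF+MTTR) = 23946/(23946+64.6) = 0.997310
Series availability: 0.996228 × 0.997310 = 0.9935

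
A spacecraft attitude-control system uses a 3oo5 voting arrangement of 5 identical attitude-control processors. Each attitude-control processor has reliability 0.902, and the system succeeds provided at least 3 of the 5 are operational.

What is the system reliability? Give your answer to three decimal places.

0.992

R = Σ_{i=3}^{5} C(5,i) p^i (1−p)^{5−i} with p = 0.902
C(5,3)·0.902^3·0.098^2 = 0.07048
C(5,4)·0.902^4·0.098^1 = 0.32436
C(5,5)·0.902^5·0.098^0 = 0.59708
Sum = 0.992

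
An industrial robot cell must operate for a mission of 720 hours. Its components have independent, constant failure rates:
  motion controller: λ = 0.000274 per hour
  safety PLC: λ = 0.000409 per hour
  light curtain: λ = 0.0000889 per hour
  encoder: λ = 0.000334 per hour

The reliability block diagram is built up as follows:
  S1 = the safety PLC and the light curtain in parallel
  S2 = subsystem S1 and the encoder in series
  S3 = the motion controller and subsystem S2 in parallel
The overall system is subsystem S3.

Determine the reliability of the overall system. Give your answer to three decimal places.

0.960

R(motion controller) = exp(−0.000274 × 720) = 0.82096
R(safety PLC) = exp(−0.000409 × 720) = 0.74492
R(light curtain) = exp(−0.0000889 × 720) = 0.93800
R(encoder) = exp(−0.000334 × 720) = 0.78625
Parallel (safety PLC and light curtain): 1 − (1 − 0.74492)(1 − 0.93800) = 0.98419
Series ([0.98419] and encoder): 0.98419 × 0.78625 = 0.77382
Parallel (motion controller and [0.77382]): 1 − (1 − 0.82096)(1 − 0.77382) = 0.960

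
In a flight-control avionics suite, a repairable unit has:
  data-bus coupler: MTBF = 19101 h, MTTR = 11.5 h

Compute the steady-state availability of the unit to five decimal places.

A(data-bus coupler) = MTBF/(MTBF+MTTR) = 19101/(19101+11.5) = 0.99940

0.99940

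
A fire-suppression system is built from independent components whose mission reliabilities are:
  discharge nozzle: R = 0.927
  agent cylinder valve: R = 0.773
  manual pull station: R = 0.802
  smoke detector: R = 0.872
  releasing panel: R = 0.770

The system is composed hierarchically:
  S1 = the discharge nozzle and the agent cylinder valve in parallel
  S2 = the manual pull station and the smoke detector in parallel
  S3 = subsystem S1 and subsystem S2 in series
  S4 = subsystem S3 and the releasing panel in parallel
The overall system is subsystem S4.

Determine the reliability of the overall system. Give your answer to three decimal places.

Parallel (discharge nozzle and agent cylinder valve): 1 − (1 − 0.92700)(1 − 0.77300) = 0.98343
Parallel (manual pull station and smoke detector): 1 − (1 − 0.80200)(1 − 0.87200) = 0.97466
Series ([0.98343] and [0.97466]): 0.98343 × 0.97466 = 0.95851
Parallel ([0.95851] and releasing panel): 1 − (1 − 0.95851)(1 − 0.77000) = 0.990

0.990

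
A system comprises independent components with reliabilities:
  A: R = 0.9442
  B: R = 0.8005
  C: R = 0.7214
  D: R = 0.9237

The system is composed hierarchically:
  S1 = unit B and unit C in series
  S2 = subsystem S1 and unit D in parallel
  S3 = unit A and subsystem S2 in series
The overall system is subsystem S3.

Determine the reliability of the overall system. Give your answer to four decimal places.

0.9138

Series (B and C): 0.800500 × 0.721400 = 0.577481
Parallel ([0.577481] and D): 1 − (1 − 0.577481)(1 − 0.923700) = 0.967762
Series (A and [0.967762]): 0.944200 × 0.967762 = 0.9138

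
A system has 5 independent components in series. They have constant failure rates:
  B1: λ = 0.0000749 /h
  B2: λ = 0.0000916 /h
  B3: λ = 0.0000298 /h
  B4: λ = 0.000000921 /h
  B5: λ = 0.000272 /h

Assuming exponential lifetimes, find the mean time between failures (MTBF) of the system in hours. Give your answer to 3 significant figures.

2130

Series of exponential components: λ_sys = Σ λ_i
λ_sys = 0.0000749 + 0.0000916 + 0.0000298 + 0.000000921 + 0.000272 = 4.6922e-04 /h
MTBF = 1 / λ_sys = 2130 h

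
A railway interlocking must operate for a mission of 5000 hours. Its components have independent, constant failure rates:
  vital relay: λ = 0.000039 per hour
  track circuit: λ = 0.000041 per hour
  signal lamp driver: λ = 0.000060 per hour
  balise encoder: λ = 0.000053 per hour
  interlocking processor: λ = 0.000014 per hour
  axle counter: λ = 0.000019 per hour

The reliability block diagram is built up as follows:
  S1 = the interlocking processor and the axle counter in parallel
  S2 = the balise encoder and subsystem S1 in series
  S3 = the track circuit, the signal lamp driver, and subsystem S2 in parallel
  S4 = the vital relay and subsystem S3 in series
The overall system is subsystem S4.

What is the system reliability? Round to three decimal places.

0.813

R(vital relay) = exp(−0.000039 × 5000) = 0.82283
R(track circuit) = exp(−0.000041 × 5000) = 0.81465
R(signal lamp driver) = exp(−0.000060 × 5000) = 0.74082
R(balise encoder) = exp(−0.000053 × 5000) = 0.76721
R(interlocking processor) = exp(−0.000014 × 5000) = 0.93239
R(axle counter) = exp(−0.000019 × 5000) = 0.90937
Parallel (interlocking processor and axle counter): 1 − (1 − 0.93239)(1 − 0.90937) = 0.99387
Series (balise encoder and [0.99387]): 0.76721 × 0.99387 = 0.76251
Parallel (track circuit, signal lamp driver, and [0.76251]): 1 − (1 − 0.81465)(1 − 0.74082)(1 − 0.76251) = 0.98859
Series (vital relay and [0.98859]): 0.82283 × 0.98859 = 0.813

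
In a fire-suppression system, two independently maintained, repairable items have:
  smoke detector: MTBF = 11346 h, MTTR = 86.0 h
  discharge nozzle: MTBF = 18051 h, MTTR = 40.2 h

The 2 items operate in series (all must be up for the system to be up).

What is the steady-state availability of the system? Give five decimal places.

0.99027

A(smoke detector) = MTBF/(MTBF+MTTR) = 11346/(11346+86.0) = 0.992477
A(discharge nozzle) = MTBF/(MTBF+MTTR) = 18051/(18051+40.2) = 0.997778
Series availability: 0.992477 × 0.997778 = 0.99027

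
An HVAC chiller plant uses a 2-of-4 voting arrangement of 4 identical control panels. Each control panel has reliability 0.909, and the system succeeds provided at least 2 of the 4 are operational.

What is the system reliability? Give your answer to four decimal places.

0.9972

R = Σ_{i=2}^{4} C(4,i) p^i (1−p)^{4−i} with p = 0.909
C(4,2)·0.909^2·0.091^2 = 0.041055
C(4,3)·0.909^3·0.091^1 = 0.273397
C(4,4)·0.909^4·0.091^0 = 0.682740
Sum = 0.9972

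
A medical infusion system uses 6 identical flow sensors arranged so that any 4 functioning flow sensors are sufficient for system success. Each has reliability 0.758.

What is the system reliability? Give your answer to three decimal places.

0.843

R = Σ_{i=4}^{6} C(6,i) p^i (1−p)^{6−i} with p = 0.758
C(6,4)·0.758^4·0.242^2 = 0.29000
C(6,5)·0.758^5·0.242^1 = 0.36334
C(6,6)·0.758^6·0.242^0 = 0.18968
Sum = 0.843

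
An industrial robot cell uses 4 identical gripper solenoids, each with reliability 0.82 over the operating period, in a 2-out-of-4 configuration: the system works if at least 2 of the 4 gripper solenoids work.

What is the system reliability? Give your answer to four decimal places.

R = Σ_{i=2}^{4} C(4,i) p^i (1−p)^{4−i} with p = 0.82
C(4,2)·0.82^2·0.18^2 = 0.130715
C(4,3)·0.82^3·0.18^1 = 0.396985
C(4,4)·0.82^4·0.18^0 = 0.452122
Sum = 0.9798

0.9798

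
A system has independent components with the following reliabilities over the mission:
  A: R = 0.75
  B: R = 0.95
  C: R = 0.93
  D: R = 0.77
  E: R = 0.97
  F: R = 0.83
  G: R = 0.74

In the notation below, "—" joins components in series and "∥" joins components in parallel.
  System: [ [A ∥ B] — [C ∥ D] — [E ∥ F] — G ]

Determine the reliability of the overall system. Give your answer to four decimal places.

0.7153

Parallel (A and B): 1 − (1 − 0.750000)(1 − 0.950000) = 0.987500
Parallel (C and D): 1 − (1 − 0.930000)(1 − 0.770000) = 0.983900
Parallel (E and F): 1 − (1 − 0.970000)(1 − 0.830000) = 0.994900
Series ([0.987500], [0.983900], [0.994900], and G): 0.987500 × 0.983900 × 0.994900 × 0.740000 = 0.7153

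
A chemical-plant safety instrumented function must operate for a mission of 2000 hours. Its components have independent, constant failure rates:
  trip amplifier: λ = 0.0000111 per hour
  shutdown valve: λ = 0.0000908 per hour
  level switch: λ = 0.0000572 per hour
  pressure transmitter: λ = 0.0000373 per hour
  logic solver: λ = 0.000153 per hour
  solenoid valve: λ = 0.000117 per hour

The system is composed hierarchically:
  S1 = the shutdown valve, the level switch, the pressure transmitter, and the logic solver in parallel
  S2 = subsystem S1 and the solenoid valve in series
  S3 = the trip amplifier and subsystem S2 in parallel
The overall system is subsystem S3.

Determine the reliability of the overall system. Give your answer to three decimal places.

0.995

R(trip amplifier) = exp(−0.0000111 × 2000) = 0.97804
R(shutdown valve) = exp(−0.0000908 × 2000) = 0.83393
R(level switch) = exp(−0.0000572 × 2000) = 0.89190
R(pressure transmitter) = exp(−0.0000373 × 2000) = 0.92811
R(logic solver) = exp(−0.000153 × 2000) = 0.73639
R(solenoid valve) = exp(−0.000117 × 2000) = 0.79136
Parallel (shutdown valve, level switch, pressure transmitter, and logic solver): 1 − (1 − 0.83393)(1 − 0.89190)(1 − 0.92811)(1 − 0.73639) = 0.99966
Series ([0.99966] and solenoid valve): 0.99966 × 0.79136 = 0.79109
Parallel (trip amplifier and [0.79109]): 1 − (1 − 0.97804)(1 − 0.79109) = 0.995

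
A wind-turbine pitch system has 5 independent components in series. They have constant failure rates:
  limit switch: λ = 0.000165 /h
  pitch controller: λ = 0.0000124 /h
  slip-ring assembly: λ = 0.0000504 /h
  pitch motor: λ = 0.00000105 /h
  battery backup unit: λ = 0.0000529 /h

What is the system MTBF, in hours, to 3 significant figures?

3550

Series of exponential components: λ_sys = Σ λ_i
λ_sys = 0.000165 + 0.0000124 + 0.0000504 + 0.00000105 + 0.0000529 = 2.8175e-04 /h
MTBF = 1 / λ_sys = 3550 h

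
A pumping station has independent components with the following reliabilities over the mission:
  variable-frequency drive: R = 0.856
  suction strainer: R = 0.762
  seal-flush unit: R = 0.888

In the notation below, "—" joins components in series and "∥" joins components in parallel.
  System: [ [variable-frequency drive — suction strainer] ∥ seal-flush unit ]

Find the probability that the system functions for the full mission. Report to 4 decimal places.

Series (variable-frequency drive and suction strainer): 0.856000 × 0.762000 = 0.652272
Parallel ([0.652272] and seal-flush unit): 1 − (1 − 0.652272)(1 − 0.888000) = 0.9611

0.9611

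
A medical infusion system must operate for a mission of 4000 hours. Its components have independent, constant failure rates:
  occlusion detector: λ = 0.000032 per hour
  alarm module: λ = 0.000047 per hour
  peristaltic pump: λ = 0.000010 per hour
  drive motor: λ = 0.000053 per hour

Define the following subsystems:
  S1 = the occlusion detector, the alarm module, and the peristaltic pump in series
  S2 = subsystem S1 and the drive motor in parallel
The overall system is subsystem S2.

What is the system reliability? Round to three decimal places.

0.943

R(occlusion detector) = exp(−0.000032 × 4000) = 0.87985
R(alarm module) = exp(−0.000047 × 4000) = 0.82861
R(peristaltic pump) = exp(−0.000010 × 4000) = 0.96079
R(drive motor) = exp(−0.000053 × 4000) = 0.80896
Series (occlusion detector, alarm module, and peristaltic pump): 0.87985 × 0.82861 × 0.96079 = 0.70047
Parallel ([0.70047] and drive motor): 1 − (1 − 0.70047)(1 − 0.80896) = 0.943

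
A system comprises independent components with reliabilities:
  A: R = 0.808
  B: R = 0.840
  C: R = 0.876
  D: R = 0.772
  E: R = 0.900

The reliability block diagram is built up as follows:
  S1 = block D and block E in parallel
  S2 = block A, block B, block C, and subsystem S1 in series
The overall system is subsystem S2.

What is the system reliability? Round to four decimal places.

0.5810

Parallel (D and E): 1 − (1 − 0.772000)(1 − 0.900000) = 0.977200
Series (A, B, C, and [0.977200]): 0.808000 × 0.840000 × 0.876000 × 0.977200 = 0.5810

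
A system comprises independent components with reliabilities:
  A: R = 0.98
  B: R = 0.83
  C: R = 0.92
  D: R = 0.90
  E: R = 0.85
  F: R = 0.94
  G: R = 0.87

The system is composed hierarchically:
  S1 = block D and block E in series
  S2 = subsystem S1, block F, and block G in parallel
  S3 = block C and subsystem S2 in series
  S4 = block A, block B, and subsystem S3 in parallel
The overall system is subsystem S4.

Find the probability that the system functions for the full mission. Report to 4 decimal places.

Series (D and E): 0.900000 × 0.850000 = 0.765000
Parallel ([0.765000], F, and G): 1 − (1 − 0.765000)(1 − 0.940000)(1 − 0.870000) = 0.998167
Series (C and [0.998167]): 0.920000 × 0.998167 = 0.918314
Parallel (A, B, and [0.918314]): 1 − (1 − 0.980000)(1 − 0.830000)(1 − 0.918314) = 0.9997

0.9997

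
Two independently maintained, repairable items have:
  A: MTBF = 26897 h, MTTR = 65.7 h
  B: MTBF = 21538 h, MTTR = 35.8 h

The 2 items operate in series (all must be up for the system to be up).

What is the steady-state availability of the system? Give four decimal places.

0.9959

A(A) = MTBF/(MTBF+MTTR) = 26897/(26897+65.7) = 0.997563
A(B) = MTBF/(MTBF+MTTR) = 21538/(21538+35.8) = 0.998341
Series availability: 0.997563 × 0.998341 = 0.9959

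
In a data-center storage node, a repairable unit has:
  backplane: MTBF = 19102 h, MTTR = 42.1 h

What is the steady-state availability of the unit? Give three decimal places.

0.998

A(backplane) = MTBF/(MTBF+MTTR) = 19102/(19102+42.1) = 0.998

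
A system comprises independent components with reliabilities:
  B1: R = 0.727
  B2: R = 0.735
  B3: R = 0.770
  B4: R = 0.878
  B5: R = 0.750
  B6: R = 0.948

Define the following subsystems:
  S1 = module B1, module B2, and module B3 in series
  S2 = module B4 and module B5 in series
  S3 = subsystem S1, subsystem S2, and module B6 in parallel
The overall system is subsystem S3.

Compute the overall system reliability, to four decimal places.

Series (B1, B2, and B3): 0.727000 × 0.735000 × 0.770000 = 0.411446
Series (B4 and B5): 0.878000 × 0.750000 = 0.658500
Parallel ([0.411446], [0.658500], and B6): 1 − (1 − 0.411446)(1 − 0.658500)(1 − 0.948000) = 0.9895

0.9895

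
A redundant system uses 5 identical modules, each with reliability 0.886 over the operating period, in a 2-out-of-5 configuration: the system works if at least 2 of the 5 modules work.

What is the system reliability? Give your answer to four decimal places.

0.9992

R = Σ_{i=2}^{5} C(5,i) p^i (1−p)^{5−i} with p = 0.886
C(5,2)·0.886^2·0.114^3 = 0.011630
C(5,3)·0.886^3·0.114^2 = 0.090388
C(5,4)·0.886^4·0.114^1 = 0.351245
C(5,5)·0.886^5·0.114^0 = 0.545970
Sum = 0.9992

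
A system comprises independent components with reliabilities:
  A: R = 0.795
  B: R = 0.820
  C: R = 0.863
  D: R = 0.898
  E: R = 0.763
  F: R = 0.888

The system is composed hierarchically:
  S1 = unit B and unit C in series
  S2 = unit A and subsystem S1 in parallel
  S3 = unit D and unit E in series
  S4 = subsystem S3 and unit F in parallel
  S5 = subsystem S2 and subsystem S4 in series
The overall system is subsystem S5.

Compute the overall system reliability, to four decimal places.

0.9069

Series (B and C): 0.820000 × 0.863000 = 0.707660
Parallel (A and [0.707660]): 1 − (1 − 0.795000)(1 − 0.707660) = 0.940070
Series (D and E): 0.898000 × 0.763000 = 0.685174
Parallel ([0.685174] and F): 1 − (1 − 0.685174)(1 − 0.888000) = 0.964739
Series ([0.940070] and [0.964739]): 0.940070 × 0.964739 = 0.9069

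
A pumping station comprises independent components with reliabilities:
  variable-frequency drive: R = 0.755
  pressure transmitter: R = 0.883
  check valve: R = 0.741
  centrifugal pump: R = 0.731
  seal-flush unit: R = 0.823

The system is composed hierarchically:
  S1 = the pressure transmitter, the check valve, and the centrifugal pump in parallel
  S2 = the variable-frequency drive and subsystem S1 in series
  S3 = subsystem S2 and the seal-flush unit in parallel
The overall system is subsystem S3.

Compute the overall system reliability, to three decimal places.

0.956

Parallel (pressure transmitter, check valve, and centrifugal pump): 1 − (1 − 0.88300)(1 − 0.74100)(1 − 0.73100) = 0.99185
Series (variable-frequency drive and [0.99185]): 0.75500 × 0.99185 = 0.74885
Parallel ([0.74885] and seal-flush unit): 1 − (1 − 0.74885)(1 − 0.82300) = 0.956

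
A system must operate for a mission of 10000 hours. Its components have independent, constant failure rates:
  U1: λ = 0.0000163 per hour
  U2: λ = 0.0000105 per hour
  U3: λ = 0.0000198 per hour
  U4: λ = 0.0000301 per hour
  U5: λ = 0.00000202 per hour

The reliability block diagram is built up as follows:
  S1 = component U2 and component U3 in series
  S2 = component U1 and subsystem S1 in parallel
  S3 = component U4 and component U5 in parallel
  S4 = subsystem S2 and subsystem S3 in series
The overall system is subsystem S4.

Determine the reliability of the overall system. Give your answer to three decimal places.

0.956

R(U1) = exp(−0.0000163 × 10000) = 0.84959
R(U2) = exp(−0.0000105 × 10000) = 0.90032
R(U3) = exp(−0.0000198 × 10000) = 0.82037
R(U4) = exp(−0.0000301 × 10000) = 0.74008
R(U5) = exp(−0.00000202 × 10000) = 0.98000
Series (U2 and U3): 0.90032 × 0.82037 = 0.73860
Parallel (U1 and [0.73860]): 1 − (1 − 0.84959)(1 − 0.73860) = 0.96068
Parallel (U4 and U5): 1 − (1 − 0.74008)(1 − 0.98000) = 0.99480
Series ([0.96068] and [0.99480]): 0.96068 × 0.99480 = 0.956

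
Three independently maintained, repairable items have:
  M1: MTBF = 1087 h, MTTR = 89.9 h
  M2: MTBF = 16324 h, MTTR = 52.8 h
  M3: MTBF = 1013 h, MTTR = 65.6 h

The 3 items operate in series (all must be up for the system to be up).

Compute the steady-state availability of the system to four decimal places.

A(M1) = MTBF/(MTBF+MTTR) = 1087/(1087+89.9) = 0.923613
A(M2) = MTBF/(MTBF+MTTR) = 16324/(16324+52.8) = 0.996776
A(M3) = MTBF/(MTBF+MTTR) = 1013/(1013+65.6) = 0.939180
Series availability: 0.923613 × 0.996776 × 0.939180 = 0.8646

0.8646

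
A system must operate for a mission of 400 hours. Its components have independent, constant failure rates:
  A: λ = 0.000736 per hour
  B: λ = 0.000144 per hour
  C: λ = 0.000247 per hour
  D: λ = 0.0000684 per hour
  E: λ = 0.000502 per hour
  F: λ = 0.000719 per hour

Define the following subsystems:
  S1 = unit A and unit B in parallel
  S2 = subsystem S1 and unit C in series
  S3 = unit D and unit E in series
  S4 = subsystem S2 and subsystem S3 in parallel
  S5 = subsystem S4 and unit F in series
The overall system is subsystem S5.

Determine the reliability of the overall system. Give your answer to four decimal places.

0.7337

R(A) = exp(−0.000736 × 400) = 0.744978
R(B) = exp(−0.000144 × 400) = 0.944027
R(C) = exp(−0.000247 × 400) = 0.905924
R(D) = exp(−0.0000684 × 400) = 0.973011
R(E) = exp(−0.000502 × 400) = 0.818076
R(F) = exp(−0.000719 × 400) = 0.750062
Parallel (A and B): 1 − (1 − 0.744978)(1 − 0.944027) = 0.985726
Series ([0.985726] and C): 0.985726 × 0.905924 = 0.892993
Series (D and E): 0.973011 × 0.818076 = 0.795997
Parallel ([0.892993] and [0.795997]): 1 − (1 − 0.892993)(1 − 0.795997) = 0.978170
Series ([0.978170] and F): 0.978170 × 0.750062 = 0.7337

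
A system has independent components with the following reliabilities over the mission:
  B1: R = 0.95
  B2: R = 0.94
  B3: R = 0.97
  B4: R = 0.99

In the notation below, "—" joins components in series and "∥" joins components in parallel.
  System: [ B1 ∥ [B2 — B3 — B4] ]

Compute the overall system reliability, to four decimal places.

0.9951

Series (B2, B3, and B4): 0.940000 × 0.970000 × 0.990000 = 0.902682
Parallel (B1 and [0.902682]): 1 − (1 − 0.950000)(1 − 0.902682) = 0.9951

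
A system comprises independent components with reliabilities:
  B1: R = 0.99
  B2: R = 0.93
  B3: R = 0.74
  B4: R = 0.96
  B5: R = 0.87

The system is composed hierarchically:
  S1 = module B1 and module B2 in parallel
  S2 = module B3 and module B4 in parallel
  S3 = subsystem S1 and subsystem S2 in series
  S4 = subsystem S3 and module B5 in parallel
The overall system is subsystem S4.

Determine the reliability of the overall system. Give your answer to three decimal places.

Parallel (B1 and B2): 1 − (1 − 0.99000)(1 − 0.93000) = 0.99930
Parallel (B3 and B4): 1 − (1 − 0.74000)(1 − 0.96000) = 0.98960
Series ([0.99930] and [0.98960]): 0.99930 × 0.98960 = 0.98891
Parallel ([0.98891] and B5): 1 − (1 − 0.98891)(1 − 0.87000) = 0.999

0.999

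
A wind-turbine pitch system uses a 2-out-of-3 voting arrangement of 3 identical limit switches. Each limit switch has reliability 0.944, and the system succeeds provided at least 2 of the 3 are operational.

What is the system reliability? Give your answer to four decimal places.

R = Σ_{i=2}^{3} C(3,i) p^i (1−p)^{3−i} with p = 0.944
C(3,2)·0.944^2·0.056^1 = 0.149711
C(3,3)·0.944^3·0.056^0 = 0.841232
Sum = 0.9909

0.9909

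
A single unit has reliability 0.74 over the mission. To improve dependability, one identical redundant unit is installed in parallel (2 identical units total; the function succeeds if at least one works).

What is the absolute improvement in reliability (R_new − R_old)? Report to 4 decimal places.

0.1924

R_before = 0.74
R_after = 1 − (1 − 0.74)^2 = 0.9324
ΔR = 0.9324 − 0.74 = 0.1924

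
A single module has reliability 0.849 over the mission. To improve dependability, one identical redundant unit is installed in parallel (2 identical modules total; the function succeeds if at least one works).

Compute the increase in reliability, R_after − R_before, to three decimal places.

R_before = 0.849
R_after = 1 − (1 − 0.849)^2 = 0.977
ΔR = 0.977 − 0.849 = 0.128

0.128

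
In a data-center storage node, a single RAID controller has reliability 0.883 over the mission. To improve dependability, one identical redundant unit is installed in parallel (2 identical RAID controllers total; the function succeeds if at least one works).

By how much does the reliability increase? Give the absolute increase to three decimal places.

0.103

R_before = 0.883
R_after = 1 − (1 − 0.883)^2 = 0.986
ΔR = 0.986 − 0.883 = 0.103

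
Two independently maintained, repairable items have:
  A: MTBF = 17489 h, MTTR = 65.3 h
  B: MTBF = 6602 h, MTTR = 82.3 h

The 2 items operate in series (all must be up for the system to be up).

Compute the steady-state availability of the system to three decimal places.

A(A) = MTBF/(MTBF+MTTR) = 17489/(17489+65.3) = 0.996280
A(B) = MTBF/(MTBF+MTTR) = 6602/(6602+82.3) = 0.987688
Series availability: 0.996280 × 0.987688 = 0.984

0.984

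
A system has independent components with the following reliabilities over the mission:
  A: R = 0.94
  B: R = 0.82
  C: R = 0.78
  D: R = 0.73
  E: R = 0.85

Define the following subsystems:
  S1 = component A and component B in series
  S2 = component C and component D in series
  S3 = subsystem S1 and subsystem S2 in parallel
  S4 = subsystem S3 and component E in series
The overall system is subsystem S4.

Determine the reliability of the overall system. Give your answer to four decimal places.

0.7661

Series (A and B): 0.940000 × 0.820000 = 0.770800
Series (C and D): 0.780000 × 0.730000 = 0.569400
Parallel ([0.770800] and [0.569400]): 1 − (1 − 0.770800)(1 − 0.569400) = 0.901306
Series ([0.901306] and E): 0.901306 × 0.850000 = 0.7661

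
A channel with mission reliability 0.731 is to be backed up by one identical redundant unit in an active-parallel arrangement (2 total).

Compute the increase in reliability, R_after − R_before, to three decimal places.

R_before = 0.731
R_after = 1 − (1 − 0.731)^2 = 0.928
ΔR = 0.928 − 0.731 = 0.197

0.197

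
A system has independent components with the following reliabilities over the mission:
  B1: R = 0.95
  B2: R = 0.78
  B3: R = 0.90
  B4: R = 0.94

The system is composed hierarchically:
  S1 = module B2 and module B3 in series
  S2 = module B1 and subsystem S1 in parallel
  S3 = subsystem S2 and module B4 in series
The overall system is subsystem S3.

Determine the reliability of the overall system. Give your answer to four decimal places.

Series (B2 and B3): 0.780000 × 0.900000 = 0.702000
Parallel (B1 and [0.702000]): 1 − (1 − 0.950000)(1 − 0.702000) = 0.985100
Series ([0.985100] and B4): 0.985100 × 0.940000 = 0.9260

0.9260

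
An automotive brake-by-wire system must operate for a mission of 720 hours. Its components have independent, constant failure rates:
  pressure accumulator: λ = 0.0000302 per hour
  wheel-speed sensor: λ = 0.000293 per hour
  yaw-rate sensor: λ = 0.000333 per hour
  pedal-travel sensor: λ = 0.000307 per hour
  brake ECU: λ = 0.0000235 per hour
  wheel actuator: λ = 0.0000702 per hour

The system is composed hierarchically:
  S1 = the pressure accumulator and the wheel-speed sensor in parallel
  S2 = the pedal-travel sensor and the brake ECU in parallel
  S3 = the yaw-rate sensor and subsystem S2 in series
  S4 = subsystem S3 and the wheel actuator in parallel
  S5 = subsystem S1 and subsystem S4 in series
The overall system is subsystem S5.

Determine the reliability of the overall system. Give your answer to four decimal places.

0.9853

R(pressure accumulator) = exp(−0.0000302 × 720) = 0.978491
R(wheel-speed sensor) = exp(−0.000293 × 720) = 0.809806
R(yaw-rate sensor) = exp(−0.000333 × 720) = 0.786817
R(pedal-travel sensor) = exp(−0.000307 × 720) = 0.801685
R(brake ECU) = exp(−0.0000235 × 720) = 0.983222
R(wheel actuator) = exp(−0.0000702 × 720) = 0.950712
Parallel (pressure accumulator and wheel-speed sensor): 1 − (1 − 0.978491)(1 − 0.809806) = 0.995909
Parallel (pedal-travel sensor and brake ECU): 1 − (1 − 0.801685)(1 − 0.983222) = 0.996673
Series (yaw-rate sensor and [0.996673]): 0.786817 × 0.996673 = 0.784199
Parallel ([0.784199] and wheel actuator): 1 − (1 − 0.784199)(1 − 0.950712) = 0.989364
Series ([0.995909] and [0.989364]): 0.995909 × 0.989364 = 0.9853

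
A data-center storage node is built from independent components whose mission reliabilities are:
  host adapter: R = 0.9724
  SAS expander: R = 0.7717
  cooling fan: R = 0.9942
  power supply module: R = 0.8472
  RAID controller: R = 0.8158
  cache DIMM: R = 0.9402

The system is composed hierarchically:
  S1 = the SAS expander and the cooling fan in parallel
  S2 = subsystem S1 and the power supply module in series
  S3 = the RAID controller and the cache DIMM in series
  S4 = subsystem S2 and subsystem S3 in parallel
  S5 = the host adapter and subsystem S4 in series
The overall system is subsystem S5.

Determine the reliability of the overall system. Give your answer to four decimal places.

0.9375

Parallel (SAS expander and cooling fan): 1 − (1 − 0.771700)(1 − 0.994200) = 0.998676
Series ([0.998676] and power supply module): 0.998676 × 0.847200 = 0.846078
Series (RAID controller and cache DIMM): 0.815800 × 0.940200 = 0.767015
Parallel ([0.846078] and [0.767015]): 1 − (1 − 0.846078)(1 − 0.767015) = 0.964138
Series (host adapter and [0.964138]): 0.972400 × 0.964138 = 0.9375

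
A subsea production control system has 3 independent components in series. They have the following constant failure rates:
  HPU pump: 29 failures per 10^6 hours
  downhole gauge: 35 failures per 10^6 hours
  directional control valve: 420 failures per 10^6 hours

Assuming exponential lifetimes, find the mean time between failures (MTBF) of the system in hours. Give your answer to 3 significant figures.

2070

Series of exponential components: λ_sys = Σ λ_i
λ_sys = 0.000029 + 0.000035 + 0.00042 = 4.8400e-04 /h
MTBF = 1 / λ_sys = 2070 h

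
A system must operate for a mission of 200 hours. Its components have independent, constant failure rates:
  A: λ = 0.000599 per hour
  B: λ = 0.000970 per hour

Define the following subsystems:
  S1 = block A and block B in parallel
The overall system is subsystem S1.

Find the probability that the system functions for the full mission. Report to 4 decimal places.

0.9801

R(A) = exp(−0.000599 × 200) = 0.887098
R(B) = exp(−0.000970 × 200) = 0.823658
Parallel (A and B): 1 − (1 − 0.887098)(1 − 0.823658) = 0.9801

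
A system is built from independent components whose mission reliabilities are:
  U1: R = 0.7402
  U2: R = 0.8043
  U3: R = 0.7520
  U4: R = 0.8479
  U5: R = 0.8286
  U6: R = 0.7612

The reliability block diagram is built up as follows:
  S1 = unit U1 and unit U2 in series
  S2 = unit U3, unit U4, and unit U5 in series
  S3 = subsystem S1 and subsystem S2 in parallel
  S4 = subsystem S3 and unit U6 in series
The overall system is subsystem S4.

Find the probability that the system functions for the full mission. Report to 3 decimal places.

0.616

Series (U1 and U2): 0.74020 × 0.80430 = 0.59534
Series (U3, U4, and U5): 0.75200 × 0.84790 × 0.82860 = 0.52833
Parallel ([0.59534] and [0.52833]): 1 − (1 − 0.59534)(1 − 0.52833) = 0.80913
Series ([0.80913] and U6): 0.80913 × 0.76120 = 0.616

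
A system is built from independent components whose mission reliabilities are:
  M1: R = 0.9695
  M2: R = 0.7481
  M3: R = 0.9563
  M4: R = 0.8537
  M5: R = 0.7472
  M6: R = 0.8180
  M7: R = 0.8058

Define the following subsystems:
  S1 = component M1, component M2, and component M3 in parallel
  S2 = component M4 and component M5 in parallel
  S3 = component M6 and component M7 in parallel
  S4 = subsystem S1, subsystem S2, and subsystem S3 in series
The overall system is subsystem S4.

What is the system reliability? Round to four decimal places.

Parallel (M1, M2, and M3): 1 − (1 − 0.969500)(1 − 0.748100)(1 − 0.956300) = 0.999664
Parallel (M4 and M5): 1 − (1 − 0.853700)(1 − 0.747200) = 0.963015
Parallel (M6 and M7): 1 − (1 − 0.818000)(1 − 0.805800) = 0.964656
Series ([0.999664], [0.963015], and [0.964656]): 0.999664 × 0.963015 × 0.964656 = 0.9287

0.9287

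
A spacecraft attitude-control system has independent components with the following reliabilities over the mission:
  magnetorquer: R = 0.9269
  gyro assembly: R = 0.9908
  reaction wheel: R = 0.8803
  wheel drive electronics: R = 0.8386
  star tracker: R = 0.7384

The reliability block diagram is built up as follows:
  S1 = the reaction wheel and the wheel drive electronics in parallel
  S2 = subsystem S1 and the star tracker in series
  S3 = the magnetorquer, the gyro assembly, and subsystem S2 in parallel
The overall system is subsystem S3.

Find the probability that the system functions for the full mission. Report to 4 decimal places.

0.9998

Parallel (reaction wheel and wheel drive electronics): 1 − (1 − 0.880300)(1 − 0.838600) = 0.980680
Series ([0.980680] and star tracker): 0.980680 × 0.738400 = 0.724134
Parallel (magnetorquer, gyro assembly, and [0.724134]): 1 − (1 − 0.926900)(1 − 0.990800)(1 − 0.724134) = 0.9998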